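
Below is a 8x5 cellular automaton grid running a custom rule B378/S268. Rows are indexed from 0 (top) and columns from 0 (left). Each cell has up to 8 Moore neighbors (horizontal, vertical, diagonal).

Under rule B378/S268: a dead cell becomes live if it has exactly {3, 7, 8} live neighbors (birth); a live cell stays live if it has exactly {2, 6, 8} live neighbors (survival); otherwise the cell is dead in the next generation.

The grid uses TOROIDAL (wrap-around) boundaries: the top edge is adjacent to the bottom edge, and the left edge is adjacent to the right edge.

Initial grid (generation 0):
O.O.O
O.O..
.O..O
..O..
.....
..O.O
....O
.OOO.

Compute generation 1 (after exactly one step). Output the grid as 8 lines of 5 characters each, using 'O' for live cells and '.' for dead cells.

Answer: .....
..O..
O.OO.
.....
...O.
...O.
OO..O
.....

Derivation:
Simulating step by step:
Generation 0 (given above): 14 live cells
Generation 1: 9 live cells
(generation 1 grid is the final answer)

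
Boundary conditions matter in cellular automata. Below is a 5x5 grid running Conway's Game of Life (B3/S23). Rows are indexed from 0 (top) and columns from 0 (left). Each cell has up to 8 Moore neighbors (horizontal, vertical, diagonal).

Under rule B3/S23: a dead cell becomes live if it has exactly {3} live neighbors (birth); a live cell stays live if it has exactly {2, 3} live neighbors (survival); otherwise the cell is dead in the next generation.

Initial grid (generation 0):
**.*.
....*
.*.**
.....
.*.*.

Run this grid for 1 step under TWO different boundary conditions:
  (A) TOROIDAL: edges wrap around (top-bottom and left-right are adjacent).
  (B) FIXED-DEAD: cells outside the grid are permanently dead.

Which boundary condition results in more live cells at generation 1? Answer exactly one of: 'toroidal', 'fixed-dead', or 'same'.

Answer: toroidal

Derivation:
Under TOROIDAL boundary, generation 1:
**.*.
.*...
*..**
*..**
**..*
Population = 13

Under FIXED-DEAD boundary, generation 1:
.....
**..*
...**
...**
.....
Population = 7

Comparison: toroidal=13, fixed-dead=7 -> toroidal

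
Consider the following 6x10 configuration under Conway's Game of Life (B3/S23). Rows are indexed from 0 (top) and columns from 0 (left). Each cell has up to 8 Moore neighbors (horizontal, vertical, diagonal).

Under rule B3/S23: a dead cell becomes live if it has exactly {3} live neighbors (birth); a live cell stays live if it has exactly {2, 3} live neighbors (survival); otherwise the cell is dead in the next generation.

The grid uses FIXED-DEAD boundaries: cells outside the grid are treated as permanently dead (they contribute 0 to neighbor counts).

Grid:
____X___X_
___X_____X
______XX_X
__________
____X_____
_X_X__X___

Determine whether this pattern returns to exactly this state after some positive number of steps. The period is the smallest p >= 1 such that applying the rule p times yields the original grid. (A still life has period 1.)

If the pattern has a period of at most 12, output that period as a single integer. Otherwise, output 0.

Answer: 0

Derivation:
Simulating and comparing each generation to the original:
Gen 0 (original, given above): 11 live cells
Gen 1: 3 live cells, differs from original
Gen 2: 2 live cells, differs from original
Gen 3: 0 live cells, differs from original
Gen 4: 0 live cells, differs from original
Gen 5: 0 live cells, differs from original
Gen 6: 0 live cells, differs from original
Gen 7: 0 live cells, differs from original
Gen 8: 0 live cells, differs from original
Gen 9: 0 live cells, differs from original
Gen 10: 0 live cells, differs from original
Gen 11: 0 live cells, differs from original
Gen 12: 0 live cells, differs from original
No period found within 12 steps.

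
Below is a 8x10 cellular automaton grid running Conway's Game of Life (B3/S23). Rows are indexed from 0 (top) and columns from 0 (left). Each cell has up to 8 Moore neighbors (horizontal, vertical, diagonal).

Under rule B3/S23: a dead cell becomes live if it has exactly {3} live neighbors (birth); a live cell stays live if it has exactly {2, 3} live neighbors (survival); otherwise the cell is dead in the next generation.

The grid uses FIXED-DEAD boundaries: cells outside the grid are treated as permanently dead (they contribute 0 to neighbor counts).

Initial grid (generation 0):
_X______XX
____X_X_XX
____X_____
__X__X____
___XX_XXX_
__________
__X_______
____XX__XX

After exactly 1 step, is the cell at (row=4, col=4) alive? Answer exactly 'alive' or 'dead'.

Answer: alive

Derivation:
Simulating step by step:
Generation 0 (given above): 20 live cells
Generation 1: 19 live cells
_______XXX
_____X_XXX
___XX_____
_____XXX__
___XXXXX__
___X___X__
__________
__________

Cell (4,4) at generation 1: 1 -> alive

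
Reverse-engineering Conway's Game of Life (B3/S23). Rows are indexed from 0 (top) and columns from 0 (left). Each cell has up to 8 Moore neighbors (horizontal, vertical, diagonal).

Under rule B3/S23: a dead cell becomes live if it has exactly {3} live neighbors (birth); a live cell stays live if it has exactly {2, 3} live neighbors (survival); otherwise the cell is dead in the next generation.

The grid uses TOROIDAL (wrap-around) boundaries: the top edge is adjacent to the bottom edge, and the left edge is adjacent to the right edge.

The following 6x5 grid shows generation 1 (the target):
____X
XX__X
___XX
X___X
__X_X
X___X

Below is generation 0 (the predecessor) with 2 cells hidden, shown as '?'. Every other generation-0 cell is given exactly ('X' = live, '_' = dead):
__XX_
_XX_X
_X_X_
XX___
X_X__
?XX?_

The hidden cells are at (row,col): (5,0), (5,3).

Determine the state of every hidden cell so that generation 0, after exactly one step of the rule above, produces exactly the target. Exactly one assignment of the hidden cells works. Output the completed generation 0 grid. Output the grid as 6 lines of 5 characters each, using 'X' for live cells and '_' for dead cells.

Answer: __XX_
_XX_X
_X_X_
XX___
X_X__
XXX__

Derivation:
Hidden generation-0 cells (in order): (5,0), (5,3).
A hidden cell only influences target cells in its own 3x3 neighborhood. Try each of the 2^2 = 4 assignments, step the completed generation 0 forward once under B3/S23, and compare with the target:
  (5,0)=_ (5,3)=_ -> step gives (0,0)='X' but target has '_' -> reject
  (5,0)=_ (5,3)=X -> step gives (0,0)='X' but target has '_' -> reject
  (5,0)=X (5,3)=_ -> step reproduces the target at every cell -> ACCEPT
  (5,0)=X (5,3)=X -> step gives (0,4)='_' but target has 'X' -> reject
Unique solution: (5,0)=live, (5,3)=dead.
Check: live-neighbor counts of every cell in the completed generation 0:
46543
33552
54523
34423
47323
25443
Applying B3/S23 to generation 0 with these counts gives:
____X
XX__X
___XX
X___X
__X_X
X___X
which matches the target exactly.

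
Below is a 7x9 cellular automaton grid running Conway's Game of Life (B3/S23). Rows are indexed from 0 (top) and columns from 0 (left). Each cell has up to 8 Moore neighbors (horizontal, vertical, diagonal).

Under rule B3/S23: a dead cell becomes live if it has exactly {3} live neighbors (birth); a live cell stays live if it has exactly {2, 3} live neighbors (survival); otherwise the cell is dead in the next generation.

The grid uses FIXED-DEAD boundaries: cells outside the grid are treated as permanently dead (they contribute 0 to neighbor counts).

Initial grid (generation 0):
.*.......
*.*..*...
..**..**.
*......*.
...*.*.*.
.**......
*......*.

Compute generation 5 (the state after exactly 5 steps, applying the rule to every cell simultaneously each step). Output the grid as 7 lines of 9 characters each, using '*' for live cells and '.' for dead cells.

Answer: ......**.
.........
..****.*.
...*.....
...*.*...
....**...
.........

Derivation:
Simulating step by step:
Generation 0 (given above): 17 live cells
Generation 1: 20 live cells
.*.......
..**..*..
..**..**.
..***..**
.**...*..
.**...*..
.*.......
Generation 2: 17 live cells
..*......
.*.*..**.
.*...**.*
....**..*
.....**..
*........
.**......
Generation 3: 13 live cells
..*......
.*...***.
..*.....*
....*....
....***..
.*.......
.*.......
Generation 4: 13 live cells
......*..
.**...**.
.....***.
...**....
....**...
.....*...
.........
Generation 5: 12 live cells
(generation 5 grid is the final answer)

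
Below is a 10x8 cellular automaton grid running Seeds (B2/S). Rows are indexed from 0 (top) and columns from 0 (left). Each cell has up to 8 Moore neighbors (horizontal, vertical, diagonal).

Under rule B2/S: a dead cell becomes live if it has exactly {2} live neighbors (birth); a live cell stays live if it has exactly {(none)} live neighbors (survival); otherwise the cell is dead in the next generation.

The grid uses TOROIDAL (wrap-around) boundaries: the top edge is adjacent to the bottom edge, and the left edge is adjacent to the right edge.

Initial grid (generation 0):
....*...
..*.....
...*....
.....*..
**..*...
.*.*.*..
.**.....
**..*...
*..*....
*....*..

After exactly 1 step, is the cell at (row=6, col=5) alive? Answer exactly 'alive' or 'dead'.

Simulating step by step:
Generation 0 (given above): 19 live cells
Generation 1: 19 live cells
.*.*.*..
....*...
..*.*...
****....
...*..*.
........
.....*..
.......*
..*..*..
.*.*...*

Cell (6,5) at generation 1: 1 -> alive

Answer: alive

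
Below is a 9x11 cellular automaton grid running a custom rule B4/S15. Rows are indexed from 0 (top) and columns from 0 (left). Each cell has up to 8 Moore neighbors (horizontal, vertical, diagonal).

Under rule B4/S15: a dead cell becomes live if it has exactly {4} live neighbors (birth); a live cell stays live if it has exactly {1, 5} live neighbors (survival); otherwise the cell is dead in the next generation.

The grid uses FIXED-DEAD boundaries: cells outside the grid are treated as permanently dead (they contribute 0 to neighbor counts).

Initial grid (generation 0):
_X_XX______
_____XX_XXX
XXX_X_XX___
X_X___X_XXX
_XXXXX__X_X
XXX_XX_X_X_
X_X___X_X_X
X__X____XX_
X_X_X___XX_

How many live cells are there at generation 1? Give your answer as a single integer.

Answer: 27

Derivation:
Simulating step by step:
Generation 0 (given above): 48 live cells
Generation 1: 27 live cells
___X_______
_XXXX__X__X
____X__X__X
__X_X______
X_XX__XX___
__X___X_X__
___X___X___
_______X_X_
X_X_X______
Population at generation 1: 27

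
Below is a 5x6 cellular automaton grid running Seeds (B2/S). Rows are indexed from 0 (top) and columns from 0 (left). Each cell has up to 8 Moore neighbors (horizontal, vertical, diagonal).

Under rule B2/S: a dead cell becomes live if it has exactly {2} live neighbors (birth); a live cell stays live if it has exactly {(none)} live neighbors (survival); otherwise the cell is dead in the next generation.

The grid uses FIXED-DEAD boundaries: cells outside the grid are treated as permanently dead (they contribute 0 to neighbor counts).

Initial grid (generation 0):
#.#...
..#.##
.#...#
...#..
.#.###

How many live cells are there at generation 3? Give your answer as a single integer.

Answer: 6

Derivation:
Simulating step by step:
Generation 0 (given above): 12 live cells
Generation 1: 5 live cells
....##
#.....
......
##....
......
Generation 2: 4 live cells
......
....##
......
......
##....
Generation 3: 6 live cells
....##
......
....##
##....
......
Population at generation 3: 6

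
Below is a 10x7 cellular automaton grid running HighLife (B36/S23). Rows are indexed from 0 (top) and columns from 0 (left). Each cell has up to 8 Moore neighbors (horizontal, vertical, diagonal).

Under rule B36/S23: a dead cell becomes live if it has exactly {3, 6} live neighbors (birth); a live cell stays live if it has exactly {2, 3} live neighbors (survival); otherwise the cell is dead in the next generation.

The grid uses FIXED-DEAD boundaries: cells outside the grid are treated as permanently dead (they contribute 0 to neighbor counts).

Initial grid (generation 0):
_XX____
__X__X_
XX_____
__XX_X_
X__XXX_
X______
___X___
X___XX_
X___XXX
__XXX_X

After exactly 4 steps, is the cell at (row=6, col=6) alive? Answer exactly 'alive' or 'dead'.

Simulating step by step:
Generation 0 (given above): 26 live cells
Generation 1: 24 live cells
_XX____
X_X____
_X_XX__
X_XX_X_
_XXX_X_
___X___
____X__
___X__X
_X____X
___XX_X
Generation 2: 18 live cells
_XX____
X______
X___X__
X___XX_
_X_____
___X___
___XX__
_____X_
__XXX_X
_____X_
Generation 3: 24 live cells
_X_____
X______
XX__XX_
XX__XX_
____X__
__XXX__
___XX__
__X__X_
___XX_X
___XXX_
Generation 4: 17 live cells
_______
X______
____XX_
XX_X___
_XX____
__X__X_
_____X_
__X__X_
__X___X
___X_X_

Cell (6,6) at generation 4: 0 -> dead

Answer: dead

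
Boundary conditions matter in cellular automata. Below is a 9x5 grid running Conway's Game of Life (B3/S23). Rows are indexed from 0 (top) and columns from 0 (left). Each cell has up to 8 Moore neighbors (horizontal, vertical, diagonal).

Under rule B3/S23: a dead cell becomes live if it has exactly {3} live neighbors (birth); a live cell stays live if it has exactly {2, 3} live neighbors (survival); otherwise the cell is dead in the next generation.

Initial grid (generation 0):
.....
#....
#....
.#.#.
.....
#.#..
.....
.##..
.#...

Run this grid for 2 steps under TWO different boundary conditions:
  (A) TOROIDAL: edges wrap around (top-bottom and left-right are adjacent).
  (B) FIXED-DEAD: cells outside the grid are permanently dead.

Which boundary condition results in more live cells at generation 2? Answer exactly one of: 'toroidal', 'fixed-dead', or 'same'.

Answer: toroidal

Derivation:
Under TOROIDAL boundary, generation 2:
.....
#....
#....
..#..
.....
.##..
.##..
...#.
.##..
Population = 10

Under FIXED-DEAD boundary, generation 2:
.....
.....
.....
#.#..
.....
.##..
.##..
...#.
.##..
Population = 9

Comparison: toroidal=10, fixed-dead=9 -> toroidal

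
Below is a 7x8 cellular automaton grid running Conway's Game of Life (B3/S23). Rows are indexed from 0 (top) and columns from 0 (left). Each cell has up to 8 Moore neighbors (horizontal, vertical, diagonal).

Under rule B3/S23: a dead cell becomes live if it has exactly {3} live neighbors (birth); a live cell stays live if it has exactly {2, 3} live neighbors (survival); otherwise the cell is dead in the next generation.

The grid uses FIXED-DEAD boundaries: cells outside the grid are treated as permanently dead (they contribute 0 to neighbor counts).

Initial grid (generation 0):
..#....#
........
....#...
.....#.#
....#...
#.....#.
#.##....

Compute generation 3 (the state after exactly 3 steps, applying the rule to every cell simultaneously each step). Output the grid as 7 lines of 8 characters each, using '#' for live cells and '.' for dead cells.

Simulating step by step:
Generation 0 (given above): 11 live cells
Generation 1: 7 live cells
........
........
........
....##..
.....##.
.#.#....
.#......
Generation 2: 7 live cells
........
........
........
....###.
.....##.
..#.....
..#.....
Generation 3: 5 live cells
(generation 3 grid is the final answer)

Answer: ........
........
.....#..
....#.#.
....#.#.
........
........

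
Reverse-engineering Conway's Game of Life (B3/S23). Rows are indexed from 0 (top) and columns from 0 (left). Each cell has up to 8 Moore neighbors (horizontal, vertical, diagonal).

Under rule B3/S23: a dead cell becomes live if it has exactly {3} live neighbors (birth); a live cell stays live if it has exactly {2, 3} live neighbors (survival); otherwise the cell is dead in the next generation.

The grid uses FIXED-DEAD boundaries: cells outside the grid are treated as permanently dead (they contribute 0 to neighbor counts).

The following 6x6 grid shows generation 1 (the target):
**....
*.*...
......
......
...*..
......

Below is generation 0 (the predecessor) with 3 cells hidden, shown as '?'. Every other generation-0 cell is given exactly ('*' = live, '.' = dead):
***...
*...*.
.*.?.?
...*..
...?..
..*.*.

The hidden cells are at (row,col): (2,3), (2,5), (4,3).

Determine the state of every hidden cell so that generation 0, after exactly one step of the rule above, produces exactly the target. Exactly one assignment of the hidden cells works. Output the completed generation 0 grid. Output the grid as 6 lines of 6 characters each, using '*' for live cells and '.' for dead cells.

Hidden generation-0 cells (in order): (2,3), (2,5), (4,3).
A hidden cell only influences target cells in its own 3x3 neighborhood. Try each of the 2^3 = 8 assignments, step the completed generation 0 forward once under B3/S23, and compare with the target:
  (2,3)=. (2,5)=. (4,3)=. -> step reproduces the target at every cell -> ACCEPT
  (2,3)=. (2,5)=. (4,3)=* -> step gives (3,2)='*' but target has '.' -> reject
  (2,3)=. (2,5)=* (4,3)=. -> step gives (2,4)='*' but target has '.' -> reject
  (2,3)=. (2,5)=* (4,3)=* -> step gives (2,4)='*' but target has '.' -> reject
  (2,3)=* (2,5)=. (4,3)=. -> step gives (1,2)='.' but target has '*' -> reject
  (2,3)=* (2,5)=. (4,3)=* -> step gives (1,2)='.' but target has '*' -> reject
  (2,3)=* (2,5)=* (4,3)=. -> step gives (1,2)='.' but target has '*' -> reject
  (2,3)=* (2,5)=* (4,3)=* -> step gives (1,2)='.' but target has '*' -> reject
Unique solution: (2,3)=dead, (2,5)=dead, (4,3)=dead.
Check: live-neighbor counts of every cell in the completed generation 0:
231211
353201
212221
112010
012321
010201
Applying B3/S23 to generation 0 with these counts gives:
**....
*.*...
......
......
...*..
......
which matches the target exactly.

Answer: ***...
*...*.
.*....
...*..
......
..*.*.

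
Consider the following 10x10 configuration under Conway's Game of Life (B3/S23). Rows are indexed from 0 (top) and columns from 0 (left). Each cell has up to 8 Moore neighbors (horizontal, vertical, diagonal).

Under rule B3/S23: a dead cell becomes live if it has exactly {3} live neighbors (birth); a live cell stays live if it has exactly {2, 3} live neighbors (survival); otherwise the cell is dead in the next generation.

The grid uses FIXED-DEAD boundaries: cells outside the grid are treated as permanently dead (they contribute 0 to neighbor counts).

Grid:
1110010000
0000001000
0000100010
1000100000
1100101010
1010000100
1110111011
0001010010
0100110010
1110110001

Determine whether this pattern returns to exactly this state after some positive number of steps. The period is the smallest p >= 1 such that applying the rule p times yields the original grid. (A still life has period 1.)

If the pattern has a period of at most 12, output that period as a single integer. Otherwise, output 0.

Simulating and comparing each generation to the original:
Gen 0 (original, given above): 38 live cells
Gen 1: 37 live cells, differs from original
Gen 2: 37 live cells, differs from original
Gen 3: 33 live cells, differs from original
Gen 4: 34 live cells, differs from original
Gen 5: 22 live cells, differs from original
Gen 6: 22 live cells, differs from original
Gen 7: 16 live cells, differs from original
Gen 8: 15 live cells, differs from original
Gen 9: 12 live cells, differs from original
Gen 10: 11 live cells, differs from original
Gen 11: 7 live cells, differs from original
Gen 12: 7 live cells, differs from original
No period found within 12 steps.

Answer: 0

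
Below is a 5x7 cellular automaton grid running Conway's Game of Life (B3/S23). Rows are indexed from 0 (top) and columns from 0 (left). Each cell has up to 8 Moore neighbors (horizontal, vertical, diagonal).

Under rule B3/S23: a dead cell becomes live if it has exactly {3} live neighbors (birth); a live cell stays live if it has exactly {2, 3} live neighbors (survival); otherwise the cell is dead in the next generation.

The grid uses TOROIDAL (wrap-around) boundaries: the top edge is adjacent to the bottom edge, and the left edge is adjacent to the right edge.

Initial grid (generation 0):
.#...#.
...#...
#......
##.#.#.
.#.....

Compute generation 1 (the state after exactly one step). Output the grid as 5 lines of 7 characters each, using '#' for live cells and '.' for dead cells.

Simulating step by step:
Generation 0 (given above): 9 live cells
Generation 1: 13 live cells
(generation 1 grid is the final answer)

Answer: ..#....
.......
###.#.#
###...#
.#..#.#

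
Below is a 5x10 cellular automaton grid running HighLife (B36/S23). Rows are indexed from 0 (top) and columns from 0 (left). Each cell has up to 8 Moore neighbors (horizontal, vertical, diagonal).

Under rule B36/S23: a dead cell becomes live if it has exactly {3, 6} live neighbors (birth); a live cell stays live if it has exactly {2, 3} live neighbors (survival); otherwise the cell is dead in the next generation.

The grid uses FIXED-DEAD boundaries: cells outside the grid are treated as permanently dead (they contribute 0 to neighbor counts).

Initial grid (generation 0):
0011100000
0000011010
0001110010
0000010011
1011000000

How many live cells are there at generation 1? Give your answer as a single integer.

Simulating step by step:
Generation 0 (given above): 16 live cells
Generation 1: 12 live cells
0001110000
0010101100
0000000010
0010010011
0000000000
Population at generation 1: 12

Answer: 12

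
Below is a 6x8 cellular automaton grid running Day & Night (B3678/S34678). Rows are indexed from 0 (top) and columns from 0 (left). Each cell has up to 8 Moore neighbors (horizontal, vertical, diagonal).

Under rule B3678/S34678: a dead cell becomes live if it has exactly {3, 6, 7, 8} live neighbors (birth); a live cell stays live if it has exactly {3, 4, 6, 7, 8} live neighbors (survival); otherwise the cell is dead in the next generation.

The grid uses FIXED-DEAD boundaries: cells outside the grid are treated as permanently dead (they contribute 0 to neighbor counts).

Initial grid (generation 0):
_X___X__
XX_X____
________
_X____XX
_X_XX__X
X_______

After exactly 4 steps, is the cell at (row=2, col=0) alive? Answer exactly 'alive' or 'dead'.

Answer: alive

Derivation:
Simulating step by step:
Generation 0 (given above): 13 live cells
Generation 1: 10 live cells
X_X_____
__X_____
XXX_____
__X_____
X_X___X_
________
Generation 2: 13 live cells
_X______
XXXX____
_XXX____
XXXX____
_X______
________
Generation 3: 13 live cells
XX______
X_XX____
_XX_X___
X_XX____
XX______
________
Generation 4: 14 live cells
_XX_____
XXXX____
X__X____
XXXX____
_XX_____
________

Cell (2,0) at generation 4: 1 -> alive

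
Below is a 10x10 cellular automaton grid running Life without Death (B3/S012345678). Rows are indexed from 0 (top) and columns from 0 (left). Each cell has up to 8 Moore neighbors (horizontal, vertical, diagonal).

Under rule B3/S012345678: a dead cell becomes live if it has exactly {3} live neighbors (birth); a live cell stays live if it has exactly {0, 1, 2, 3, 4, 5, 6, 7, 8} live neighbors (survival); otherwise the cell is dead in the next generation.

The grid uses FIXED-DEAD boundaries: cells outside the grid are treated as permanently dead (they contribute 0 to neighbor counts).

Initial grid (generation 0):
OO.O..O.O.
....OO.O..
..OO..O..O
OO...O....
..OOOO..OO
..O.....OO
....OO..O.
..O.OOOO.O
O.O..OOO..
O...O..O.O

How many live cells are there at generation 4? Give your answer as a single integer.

Simulating step by step:
Generation 0 (given above): 42 live cells
Generation 1: 56 live cells
OO.OOOOOO.
.O..OO.OO.
.OOO..O..O
OO...OO.OO
..OOOO..OO
..O....OOO
....OO..O.
.OO.OOOO.O
O.O..OOO..
OO..OO.OOO
Generation 2: 62 live cells
OOOOOOOOO.
.O..OO.OOO
.OOO..O..O
OO...OO.OO
..OOOO..OO
..O...OOOO
.OO.OO..O.
.OO.OOOO.O
O.O..OOO.O
OO..OO.OOO
Generation 3: 64 live cells
OOOOOOOOOO
.O..OO.OOO
.OOO..O..O
OO...OO.OO
..OOOO..OO
..O...OOOO
.OO.OO..O.
OOO.OOOO.O
O.O..OOO.O
OO..OO.OOO
Generation 4: 65 live cells
OOOOOOOOOO
.O..OO.OOO
.OOO..O..O
OO...OO.OO
..OOOO..OO
..O...OOOO
OOO.OO..O.
OOO.OOOO.O
O.O..OOO.O
OO..OO.OOO
Population at generation 4: 65

Answer: 65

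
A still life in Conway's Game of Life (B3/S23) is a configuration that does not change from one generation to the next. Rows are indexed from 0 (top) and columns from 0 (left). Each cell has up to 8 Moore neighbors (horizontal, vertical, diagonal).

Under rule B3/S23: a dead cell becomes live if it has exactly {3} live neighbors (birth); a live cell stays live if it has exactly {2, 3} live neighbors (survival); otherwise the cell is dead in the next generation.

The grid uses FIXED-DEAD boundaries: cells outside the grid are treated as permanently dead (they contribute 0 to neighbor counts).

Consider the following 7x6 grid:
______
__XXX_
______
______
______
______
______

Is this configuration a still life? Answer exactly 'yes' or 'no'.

Answer: no

Derivation:
Compute generation 1 and compare to generation 0 (given above):
Generation 1:
___X__
___X__
___X__
______
______
______
______
Cell (0,3) differs: gen0=0 vs gen1=1 -> NOT a still life.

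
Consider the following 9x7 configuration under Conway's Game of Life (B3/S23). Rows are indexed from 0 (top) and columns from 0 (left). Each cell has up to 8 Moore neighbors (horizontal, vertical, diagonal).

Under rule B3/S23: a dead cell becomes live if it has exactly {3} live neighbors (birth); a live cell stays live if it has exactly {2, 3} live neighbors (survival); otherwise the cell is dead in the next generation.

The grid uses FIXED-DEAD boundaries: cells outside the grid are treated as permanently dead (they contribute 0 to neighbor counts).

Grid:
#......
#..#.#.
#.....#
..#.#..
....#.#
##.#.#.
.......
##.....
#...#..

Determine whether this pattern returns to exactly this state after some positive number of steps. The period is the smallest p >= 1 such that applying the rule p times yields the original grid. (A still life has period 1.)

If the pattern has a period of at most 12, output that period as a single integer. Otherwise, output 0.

Answer: 0

Derivation:
Simulating and comparing each generation to the original:
Gen 0 (original, given above): 18 live cells
Gen 1: 17 live cells, differs from original
Gen 2: 22 live cells, differs from original
Gen 3: 22 live cells, differs from original
Gen 4: 30 live cells, differs from original
Gen 5: 19 live cells, differs from original
Gen 6: 22 live cells, differs from original
Gen 7: 11 live cells, differs from original
Gen 8: 10 live cells, differs from original
Gen 9: 13 live cells, differs from original
Gen 10: 10 live cells, differs from original
Gen 11: 13 live cells, differs from original
Gen 12: 10 live cells, differs from original
No period found within 12 steps.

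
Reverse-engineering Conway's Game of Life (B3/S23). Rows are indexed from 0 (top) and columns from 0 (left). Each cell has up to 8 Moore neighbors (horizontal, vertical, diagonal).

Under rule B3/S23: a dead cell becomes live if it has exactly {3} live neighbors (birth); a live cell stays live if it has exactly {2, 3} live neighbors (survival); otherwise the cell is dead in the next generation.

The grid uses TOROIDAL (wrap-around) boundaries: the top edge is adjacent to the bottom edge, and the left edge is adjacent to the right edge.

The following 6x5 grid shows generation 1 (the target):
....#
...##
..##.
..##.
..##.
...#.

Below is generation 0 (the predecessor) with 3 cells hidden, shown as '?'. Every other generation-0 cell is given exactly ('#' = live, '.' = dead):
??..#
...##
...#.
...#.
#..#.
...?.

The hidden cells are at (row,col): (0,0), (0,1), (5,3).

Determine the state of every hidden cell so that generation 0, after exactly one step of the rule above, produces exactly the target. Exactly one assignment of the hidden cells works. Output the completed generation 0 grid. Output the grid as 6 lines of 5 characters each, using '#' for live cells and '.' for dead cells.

Answer: ....#
...##
...#.
...#.
#..#.
...#.

Derivation:
Hidden generation-0 cells (in order): (0,0), (0,1), (5,3).
A hidden cell only influences target cells in its own 3x3 neighborhood. Try each of the 2^3 = 8 assignments, step the completed generation 0 forward once under B3/S23, and compare with the target:
  (0,0)=. (0,1)=. (5,3)=. -> step gives (0,3)='#' but target has '.' -> reject
  (0,0)=. (0,1)=. (5,3)=# -> step reproduces the target at every cell -> ACCEPT
  (0,0)=. (0,1)=# (5,3)=. -> step gives (0,0)='#' but target has '.' -> reject
  (0,0)=. (0,1)=# (5,3)=# -> step gives (0,0)='#' but target has '.' -> reject
  (0,0)=# (0,1)=. (5,3)=. -> step gives (0,0)='#' but target has '.' -> reject
  (0,0)=# (0,1)=. (5,3)=# -> step gives (0,0)='#' but target has '.' -> reject
  (0,0)=# (0,1)=# (5,3)=. -> step gives (0,0)='#' but target has '.' -> reject
  (0,0)=# (0,1)=# (5,3)=# -> step gives (0,0)='#' but target has '.' -> reject
Unique solution: (0,0)=dead, (0,1)=dead, (5,3)=live.
Check: live-neighbor counts of every cell in the completed generation 0:
20243
20233
10334
11324
01324
21224
Applying B3/S23 to generation 0 with these counts gives:
....#
...##
..##.
..##.
..##.
...#.
which matches the target exactly.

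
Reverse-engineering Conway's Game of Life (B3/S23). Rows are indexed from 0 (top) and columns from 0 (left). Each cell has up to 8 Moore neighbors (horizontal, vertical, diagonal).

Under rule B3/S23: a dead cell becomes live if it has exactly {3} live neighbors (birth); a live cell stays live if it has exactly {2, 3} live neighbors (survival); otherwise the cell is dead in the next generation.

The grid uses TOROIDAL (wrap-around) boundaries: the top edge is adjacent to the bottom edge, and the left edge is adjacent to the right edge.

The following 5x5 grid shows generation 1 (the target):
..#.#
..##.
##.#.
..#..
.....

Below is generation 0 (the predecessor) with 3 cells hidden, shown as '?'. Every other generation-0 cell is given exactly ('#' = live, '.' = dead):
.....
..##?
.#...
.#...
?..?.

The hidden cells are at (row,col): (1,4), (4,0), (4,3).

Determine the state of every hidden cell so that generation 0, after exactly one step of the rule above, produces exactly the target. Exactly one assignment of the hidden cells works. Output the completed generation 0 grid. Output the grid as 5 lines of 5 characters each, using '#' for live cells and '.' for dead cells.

Hidden generation-0 cells (in order): (1,4), (4,0), (4,3).
A hidden cell only influences target cells in its own 3x3 neighborhood. Try each of the 2^3 = 8 assignments, step the completed generation 0 forward once under B3/S23, and compare with the target:
  (1,4)=. (4,0)=. (4,3)=. -> step gives (0,2)='.' but target has '#' -> reject
  (1,4)=. (4,0)=. (4,3)=# -> step gives (0,3)='#' but target has '.' -> reject
  (1,4)=. (4,0)=# (4,3)=. -> step gives (0,2)='.' but target has '#' -> reject
  (1,4)=. (4,0)=# (4,3)=# -> step gives (0,3)='#' but target has '.' -> reject
  (1,4)=# (4,0)=. (4,3)=. -> step gives (0,2)='.' but target has '#' -> reject
  (1,4)=# (4,0)=. (4,3)=# -> step reproduces the target at every cell -> ACCEPT
  (1,4)=# (4,0)=# (4,3)=. -> step gives (0,2)='.' but target has '#' -> reject
  (1,4)=# (4,0)=# (4,3)=# -> step gives (0,4)='.' but target has '#' -> reject
Unique solution: (1,4)=live, (4,0)=dead, (4,3)=live.
Check: live-neighbor counts of every cell in the completed generation 0:
11343
22221
32432
21311
11201
Applying B3/S23 to generation 0 with these counts gives:
..#.#
..##.
##.#.
..#..
.....
which matches the target exactly.

Answer: .....
..###
.#...
.#...
...#.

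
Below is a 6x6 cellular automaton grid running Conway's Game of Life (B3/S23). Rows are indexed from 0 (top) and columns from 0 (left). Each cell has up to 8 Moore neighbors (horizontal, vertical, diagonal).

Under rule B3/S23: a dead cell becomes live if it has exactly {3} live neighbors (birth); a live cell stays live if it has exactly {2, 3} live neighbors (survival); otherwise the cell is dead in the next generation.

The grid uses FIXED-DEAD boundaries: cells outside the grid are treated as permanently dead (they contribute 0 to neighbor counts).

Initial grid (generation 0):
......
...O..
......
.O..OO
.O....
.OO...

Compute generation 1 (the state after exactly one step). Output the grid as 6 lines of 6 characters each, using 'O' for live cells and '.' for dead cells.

Answer: ......
......
....O.
......
OO....
.OO...

Derivation:
Simulating step by step:
Generation 0 (given above): 7 live cells
Generation 1: 5 live cells
(generation 1 grid is the final answer)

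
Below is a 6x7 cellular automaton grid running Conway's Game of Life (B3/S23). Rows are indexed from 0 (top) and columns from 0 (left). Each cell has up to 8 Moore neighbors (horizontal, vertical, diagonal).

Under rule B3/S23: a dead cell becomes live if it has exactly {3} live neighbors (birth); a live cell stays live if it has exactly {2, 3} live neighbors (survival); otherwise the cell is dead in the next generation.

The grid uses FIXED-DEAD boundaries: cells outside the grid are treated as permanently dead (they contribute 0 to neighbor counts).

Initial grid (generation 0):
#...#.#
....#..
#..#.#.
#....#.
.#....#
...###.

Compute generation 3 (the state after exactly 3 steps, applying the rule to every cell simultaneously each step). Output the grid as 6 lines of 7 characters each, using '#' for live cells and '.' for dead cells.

Simulating step by step:
Generation 0 (given above): 14 live cells
Generation 1: 12 live cells
.....#.
...##..
.....#.
##..###
......#
....##.
Generation 2: 9 live cells
....#..
....##.
...#..#
....#.#
......#
.....#.
Generation 3: 9 live cells
(generation 3 grid is the final answer)

Answer: ....##.
...###.
...#..#
......#
......#
.......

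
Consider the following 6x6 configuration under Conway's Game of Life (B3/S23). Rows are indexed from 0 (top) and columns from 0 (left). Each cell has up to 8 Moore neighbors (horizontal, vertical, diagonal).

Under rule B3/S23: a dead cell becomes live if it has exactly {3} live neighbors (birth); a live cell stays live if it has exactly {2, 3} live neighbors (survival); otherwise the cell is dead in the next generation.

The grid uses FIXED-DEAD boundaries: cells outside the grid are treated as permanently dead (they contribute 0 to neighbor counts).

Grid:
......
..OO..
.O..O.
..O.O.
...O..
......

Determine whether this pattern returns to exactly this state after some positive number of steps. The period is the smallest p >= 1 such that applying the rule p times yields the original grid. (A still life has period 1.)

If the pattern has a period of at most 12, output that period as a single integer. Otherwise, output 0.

Answer: 1

Derivation:
Simulating and comparing each generation to the original:
Gen 0 (original, given above): 7 live cells
Gen 1: 7 live cells, MATCHES original -> period = 1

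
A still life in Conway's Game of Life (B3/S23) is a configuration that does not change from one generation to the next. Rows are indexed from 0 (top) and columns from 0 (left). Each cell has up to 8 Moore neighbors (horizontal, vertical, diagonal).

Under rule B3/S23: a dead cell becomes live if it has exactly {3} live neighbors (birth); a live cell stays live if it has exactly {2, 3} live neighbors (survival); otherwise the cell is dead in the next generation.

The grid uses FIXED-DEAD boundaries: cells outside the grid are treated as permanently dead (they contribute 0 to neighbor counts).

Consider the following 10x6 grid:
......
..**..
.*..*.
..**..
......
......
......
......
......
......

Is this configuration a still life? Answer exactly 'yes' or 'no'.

Compute generation 1 and compare to generation 0 (given above):
Generation 1:
......
..**..
.*..*.
..**..
......
......
......
......
......
......
The grids are IDENTICAL -> still life.

Answer: yes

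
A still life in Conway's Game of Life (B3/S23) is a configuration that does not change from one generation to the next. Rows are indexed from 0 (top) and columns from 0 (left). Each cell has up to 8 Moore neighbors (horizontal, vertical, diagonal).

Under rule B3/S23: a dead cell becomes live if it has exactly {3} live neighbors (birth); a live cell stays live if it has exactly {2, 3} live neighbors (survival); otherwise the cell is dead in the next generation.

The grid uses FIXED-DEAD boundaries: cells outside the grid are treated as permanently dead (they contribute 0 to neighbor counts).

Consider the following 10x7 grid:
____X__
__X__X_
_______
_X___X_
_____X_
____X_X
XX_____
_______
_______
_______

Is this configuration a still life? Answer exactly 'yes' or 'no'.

Answer: no

Derivation:
Compute generation 1 and compare to generation 0 (given above):
Generation 1:
_______
_______
_______
_______
____XXX
_____X_
_______
_______
_______
_______
Cell (0,4) differs: gen0=1 vs gen1=0 -> NOT a still life.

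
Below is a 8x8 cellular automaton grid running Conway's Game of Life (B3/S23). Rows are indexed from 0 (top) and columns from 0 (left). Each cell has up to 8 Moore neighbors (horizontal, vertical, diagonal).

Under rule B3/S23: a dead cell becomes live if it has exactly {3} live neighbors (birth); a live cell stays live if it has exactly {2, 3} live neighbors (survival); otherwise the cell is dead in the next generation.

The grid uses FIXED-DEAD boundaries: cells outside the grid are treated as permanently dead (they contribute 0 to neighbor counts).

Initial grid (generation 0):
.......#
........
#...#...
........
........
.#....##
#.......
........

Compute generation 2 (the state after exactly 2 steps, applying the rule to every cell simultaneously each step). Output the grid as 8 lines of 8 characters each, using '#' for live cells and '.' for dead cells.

Answer: ........
........
........
........
........
........
........
........

Derivation:
Simulating step by step:
Generation 0 (given above): 7 live cells
Generation 1: 0 live cells
........
........
........
........
........
........
........
........
Generation 2: 0 live cells
(generation 2 grid is the final answer)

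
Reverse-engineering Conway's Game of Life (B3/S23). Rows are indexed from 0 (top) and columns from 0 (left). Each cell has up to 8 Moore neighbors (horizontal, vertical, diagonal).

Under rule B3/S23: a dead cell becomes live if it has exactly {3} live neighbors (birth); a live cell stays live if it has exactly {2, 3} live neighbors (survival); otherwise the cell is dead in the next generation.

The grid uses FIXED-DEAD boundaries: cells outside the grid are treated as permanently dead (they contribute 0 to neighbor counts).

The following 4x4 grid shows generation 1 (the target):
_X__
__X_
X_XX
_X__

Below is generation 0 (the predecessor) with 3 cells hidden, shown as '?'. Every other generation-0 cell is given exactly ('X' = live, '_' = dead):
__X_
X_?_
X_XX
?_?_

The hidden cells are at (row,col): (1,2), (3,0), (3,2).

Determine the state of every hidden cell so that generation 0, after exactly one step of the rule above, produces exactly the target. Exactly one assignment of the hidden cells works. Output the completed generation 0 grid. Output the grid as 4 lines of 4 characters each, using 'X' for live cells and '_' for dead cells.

Hidden generation-0 cells (in order): (1,2), (3,0), (3,2).
A hidden cell only influences target cells in its own 3x3 neighborhood. Try each of the 2^3 = 8 assignments, step the completed generation 0 forward once under B3/S23, and compare with the target:
  (1,2)=_ (3,0)=_ (3,2)=_ -> step gives (0,1)='_' but target has 'X' -> reject
  (1,2)=_ (3,0)=_ (3,2)=X -> step gives (0,1)='_' but target has 'X' -> reject
  (1,2)=_ (3,0)=X (3,2)=_ -> step gives (0,1)='_' but target has 'X' -> reject
  (1,2)=_ (3,0)=X (3,2)=X -> step gives (0,1)='_' but target has 'X' -> reject
  (1,2)=X (3,0)=_ (3,2)=_ -> step gives (2,0)='_' but target has 'X' -> reject
  (1,2)=X (3,0)=_ (3,2)=X -> step gives (2,0)='_' but target has 'X' -> reject
  (1,2)=X (3,0)=X (3,2)=_ -> step reproduces the target at every cell -> ACCEPT
  (1,2)=X (3,0)=X (3,2)=X -> step gives (3,1)='_' but target has 'X' -> reject
Unique solution: (1,2)=live, (3,0)=live, (3,2)=dead.
Check: live-neighbor counts of every cell in the completed generation 0:
1312
1534
2522
1322
Applying B3/S23 to generation 0 with these counts gives:
_X__
__X_
X_XX
_X__
which matches the target exactly.

Answer: __X_
X_X_
X_XX
X___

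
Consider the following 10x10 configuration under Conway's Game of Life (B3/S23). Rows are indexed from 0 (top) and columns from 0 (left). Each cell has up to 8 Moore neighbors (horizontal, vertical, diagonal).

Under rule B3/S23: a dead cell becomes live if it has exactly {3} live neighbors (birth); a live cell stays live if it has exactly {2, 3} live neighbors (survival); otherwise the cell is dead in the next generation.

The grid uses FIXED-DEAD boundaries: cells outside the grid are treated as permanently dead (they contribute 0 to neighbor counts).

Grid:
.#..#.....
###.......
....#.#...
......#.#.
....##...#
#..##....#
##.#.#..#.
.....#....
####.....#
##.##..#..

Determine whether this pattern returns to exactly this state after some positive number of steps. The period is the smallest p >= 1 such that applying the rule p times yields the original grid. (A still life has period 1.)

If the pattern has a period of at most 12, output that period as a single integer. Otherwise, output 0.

Simulating and comparing each generation to the original:
Gen 0 (original, given above): 32 live cells
Gen 1: 36 live cells, differs from original
Gen 2: 27 live cells, differs from original
Gen 3: 35 live cells, differs from original
Gen 4: 22 live cells, differs from original
Gen 5: 20 live cells, differs from original
Gen 6: 20 live cells, differs from original
Gen 7: 11 live cells, differs from original
Gen 8: 7 live cells, differs from original
Gen 9: 8 live cells, differs from original
Gen 10: 10 live cells, differs from original
Gen 11: 10 live cells, differs from original
Gen 12: 10 live cells, differs from original
No period found within 12 steps.

Answer: 0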